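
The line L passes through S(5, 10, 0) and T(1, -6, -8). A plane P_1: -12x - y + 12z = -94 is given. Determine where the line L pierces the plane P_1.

(2, -2, -6)

A direction vector for L is T − S = (-4, -16, -8).
Substitute r = (5, 10, 0) + t(-4, -16, -8) into the plane: -70 + (-32)t = -94, so t = 3/4.
Intersection: (5, 10, 0) + (3/4)·(-4, -16, -8) = (2, -2, -6).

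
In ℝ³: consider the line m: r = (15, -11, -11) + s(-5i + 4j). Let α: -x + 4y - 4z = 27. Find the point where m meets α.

Substitute r = (15, -11, -11) + t(-5, 4, 0) into the plane: -15 + 21t = 27, so t = 2.
Intersection: (15, -11, -11) + 2·(-5, 4, 0) = (5, -3, -11).

(5, -3, -11)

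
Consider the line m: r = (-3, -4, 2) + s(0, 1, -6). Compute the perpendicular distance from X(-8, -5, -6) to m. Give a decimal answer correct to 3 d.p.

Taking (-3, -4, 2) on m with direction v = (0, 1, -6): w = X − (-3, -4, 2) = (-5, -1, -8), and w × v = (14, -30, -5).
Distance = |w × v| / |v| = √1121 / √37 ≈ 5.504.

5.504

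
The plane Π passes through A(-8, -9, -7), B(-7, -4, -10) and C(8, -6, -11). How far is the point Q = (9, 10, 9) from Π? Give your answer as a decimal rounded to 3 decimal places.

25.234

AB = (1, 5, -3), AC = (16, 3, -4); a normal to Π is AB × AC = (-11, -44, -77).
Using A: Π has equation -11x - 44y - 77z = 1023.
n·Q − d = (-11)·(9) + (-44)·(10) + (-77)·(9) − 1023 = -2255; |n| = √7986.
Distance = |-2255| / √7986 = 2255/√7986 ≈ 25.234.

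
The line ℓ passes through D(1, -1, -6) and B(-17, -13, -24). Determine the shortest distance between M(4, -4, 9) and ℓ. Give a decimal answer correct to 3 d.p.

11.759

A direction vector for ℓ is B − D = (-18, -12, -18).
Taking (1, -1, -6) on ℓ with direction v = (-18, -12, -18): w = M − (1, -1, -6) = (3, -3, 15), and w × v = (234, -216, -90).
Distance = |w × v| / |v| = √109512 / √792 ≈ 11.759.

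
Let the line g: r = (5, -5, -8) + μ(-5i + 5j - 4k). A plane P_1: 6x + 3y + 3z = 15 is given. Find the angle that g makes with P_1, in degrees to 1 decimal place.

sin θ = |n·v| / (|n||v|) = |-27| / (√54 · √66) = 0.45227.
θ ≈ 26.9°.

26.9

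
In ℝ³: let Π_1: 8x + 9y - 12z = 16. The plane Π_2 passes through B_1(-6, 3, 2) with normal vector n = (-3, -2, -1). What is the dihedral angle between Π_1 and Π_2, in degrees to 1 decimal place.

Π_2: n·r = n·B_1 gives -3x - 2y - z = 10.
cos θ = |n₁·n₂| / (|n₁||n₂|) = |-30| / (√289 · √14).
θ = arccos(0.47164) ≈ 61.9°.

61.9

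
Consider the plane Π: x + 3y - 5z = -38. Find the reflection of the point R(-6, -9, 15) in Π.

λ = (n·R − d)/|n|² = (-108 − (-38))/35 = -2.
Reflection = R − 2λn = (-6, -9, 15) − (-4)·(1, 3, -5) = (-2, 3, -5).

(-2, 3, -5)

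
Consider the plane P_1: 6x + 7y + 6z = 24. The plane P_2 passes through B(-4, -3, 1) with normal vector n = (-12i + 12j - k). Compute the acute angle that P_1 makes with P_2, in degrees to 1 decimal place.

88.2

P_2: n·r = n·B gives -12x + 12y - z = 11.
cos θ = |n₁·n₂| / (|n₁||n₂|) = |6| / (√121 · √289).
θ = arccos(0.03209) ≈ 88.2°.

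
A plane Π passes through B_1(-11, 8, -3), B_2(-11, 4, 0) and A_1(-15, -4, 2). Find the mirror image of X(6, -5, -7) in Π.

B_1B_2 = (0, -4, 3), B_1A_1 = (-4, -12, 5); a normal to Π is B_1B_2 × B_1A_1 = (16, -12, -16).
Using B_1: Π has equation 16x - 12y - 16z = -224.
λ = (n·X − d)/|n|² = (268 − (-224))/656 = 3/4.
Reflection = X − 2λn = (6, -5, -7) − (3/2)·(16, -12, -16) = (-18, 13, 17).

(-18, 13, 17)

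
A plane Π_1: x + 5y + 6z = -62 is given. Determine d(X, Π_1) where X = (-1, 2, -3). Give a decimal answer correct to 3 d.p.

6.731

n·X − d = (1)·(-1) + (5)·(2) + (6)·(-3) − (-62) = 53; |n| = √62.
Distance = |53| / √62 = 53/√62 ≈ 6.731.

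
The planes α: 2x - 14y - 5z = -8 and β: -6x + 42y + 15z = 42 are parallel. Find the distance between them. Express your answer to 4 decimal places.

Rescale β by 1/(-3): 2x - 14y - 5z = -14. Then distance = |-8 − (-14)| / √225 ≈ 0.4000.

0.4000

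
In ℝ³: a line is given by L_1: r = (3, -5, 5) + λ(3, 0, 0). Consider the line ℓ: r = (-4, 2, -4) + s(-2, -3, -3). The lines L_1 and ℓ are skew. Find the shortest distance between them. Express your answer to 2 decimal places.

11.31

Common perpendicular direction n = (3, 0, 0) × (-2, -3, -3) = (0, 9, -9).
With w = (-4, 2, -4) − (3, -5, 5) = (-7, 7, -9), w · n = 144.
Distance = |w · n| / |n| = |144| / √162 ≈ 11.31.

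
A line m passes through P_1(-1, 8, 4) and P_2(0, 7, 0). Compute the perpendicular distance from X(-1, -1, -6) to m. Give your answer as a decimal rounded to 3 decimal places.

6.900

A direction vector for m is P_2 − P_1 = (1, -1, -4).
Taking (-1, 8, 4) on m with direction v = (1, -1, -4): w = X − (-1, 8, 4) = (0, -9, -10), and w × v = (26, -10, 9).
Distance = |w × v| / |v| = √857 / √18 ≈ 6.900.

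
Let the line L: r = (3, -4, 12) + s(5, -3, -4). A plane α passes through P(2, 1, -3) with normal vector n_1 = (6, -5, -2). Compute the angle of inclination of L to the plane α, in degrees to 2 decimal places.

68.39

α: n_1·r = n_1·P gives 6x - 5y - 2z = 13.
sin θ = |n·v| / (|n||v|) = |53| / (√65 · √50) = 0.92968.
θ ≈ 68.39°.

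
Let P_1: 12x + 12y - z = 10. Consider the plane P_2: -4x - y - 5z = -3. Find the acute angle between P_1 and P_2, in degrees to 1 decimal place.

cos θ = |n₁·n₂| / (|n₁||n₂|) = |-55| / (√289 · √42).
θ = arccos(0.49922) ≈ 60.1°.

60.1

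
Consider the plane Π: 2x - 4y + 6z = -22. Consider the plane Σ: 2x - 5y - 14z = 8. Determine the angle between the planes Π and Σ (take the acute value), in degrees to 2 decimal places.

cos θ = |n₁·n₂| / (|n₁||n₂|) = |-60| / (√56 · √225).
θ = arccos(0.53452) ≈ 57.69°.

57.69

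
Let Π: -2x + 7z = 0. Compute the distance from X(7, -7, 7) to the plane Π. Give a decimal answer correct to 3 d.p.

4.808

n·X − d = (-2)·(7) + (0)·(-7) + (7)·(7) − 0 = 35; |n| = √53.
Distance = |35| / √53 = 35/√53 ≈ 4.808.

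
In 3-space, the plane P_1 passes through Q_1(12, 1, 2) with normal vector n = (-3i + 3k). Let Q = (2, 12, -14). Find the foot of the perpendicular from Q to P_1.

P_1: n·r = n·Q_1 gives -3x + 3z = -30.
Foot = Q − λn with λ = (n·Q − d)/|n|² = (-48 − (-30))/18 = -1.
Foot = (2, 12, -14) − (-1)·(-3, 0, 3) = (-1, 12, -11).

(-1, 12, -11)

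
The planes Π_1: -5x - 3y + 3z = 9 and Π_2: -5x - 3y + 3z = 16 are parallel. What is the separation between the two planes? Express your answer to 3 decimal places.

Same normal n = (-5, -3, 3) with |n| = √43; distance = |9 − 16| / |n| = 7/√43 ≈ 1.067.

1.067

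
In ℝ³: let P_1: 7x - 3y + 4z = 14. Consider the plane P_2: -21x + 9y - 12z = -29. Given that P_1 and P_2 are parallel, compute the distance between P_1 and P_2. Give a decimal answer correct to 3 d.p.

0.504

Rescale P_2 by 1/(-3): 7x - 3y + 4z = 29/3. Then distance = |14 − (29/3)| / √74 ≈ 0.504.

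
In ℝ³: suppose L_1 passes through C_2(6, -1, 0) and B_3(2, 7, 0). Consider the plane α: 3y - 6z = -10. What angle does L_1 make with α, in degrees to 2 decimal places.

23.58

A direction vector for L_1 is B_3 − C_2 = (-4, 8, 0).
sin θ = |n·v| / (|n||v|) = |24| / (√45 · √80) = 0.40000.
θ ≈ 23.58°.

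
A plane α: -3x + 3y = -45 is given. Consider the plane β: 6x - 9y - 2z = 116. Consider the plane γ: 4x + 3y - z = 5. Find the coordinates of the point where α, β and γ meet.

(7, -8, -1)

Solving the 3×3 linear system -3x + 3y = -45, 6x - 9y - 2z = 116, 4x + 3y - z = 5 (e.g. by elimination or Cramer's rule, determinant = -51) gives (7, -8, -1).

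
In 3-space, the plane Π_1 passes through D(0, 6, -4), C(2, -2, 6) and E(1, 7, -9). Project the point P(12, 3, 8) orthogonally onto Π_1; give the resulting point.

DC = (2, -8, 10), DE = (1, 1, -5); a normal to Π_1 is DC × DE = (30, 20, 10).
Using D: Π_1 has equation 30x + 20y + 10z = 80.
Foot = P − λn with λ = (n·P − d)/|n|² = (500 − 80)/1400 = 3/10.
Foot = (12, 3, 8) − (3/10)·(30, 20, 10) = (3, -3, 5).

(3, -3, 5)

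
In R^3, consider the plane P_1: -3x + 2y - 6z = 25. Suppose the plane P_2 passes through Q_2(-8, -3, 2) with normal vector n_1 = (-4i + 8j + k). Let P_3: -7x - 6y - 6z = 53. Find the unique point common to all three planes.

(-5, -1, -2)

P_2: n_1·r = n_1·Q_2 gives -4x + 8y + z = 10.
Solving the 3×3 linear system -3x + 2y - 6z = 25, -4x + 8y + z = 10, -7x - 6y - 6z = 53 (e.g. by elimination or Cramer's rule, determinant = -416) gives (-5, -1, -2).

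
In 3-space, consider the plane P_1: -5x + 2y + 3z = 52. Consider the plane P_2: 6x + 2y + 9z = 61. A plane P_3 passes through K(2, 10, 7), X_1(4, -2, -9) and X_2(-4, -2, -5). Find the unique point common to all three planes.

(-3, 8, 7)

KX_1 = (2, -12, -16), KX_2 = (-6, -12, -12); a normal to P_3 is KX_1 × KX_2 = (-48, 120, -96).
Using K: P_3 has equation -48x + 120y - 96z = 432.
Solving the 3×3 linear system -5x + 2y + 3z = 52, 6x + 2y + 9z = 61, -48x + 120y - 96z = 432 (e.g. by elimination or Cramer's rule, determinant = 9096) gives (-3, 8, 7).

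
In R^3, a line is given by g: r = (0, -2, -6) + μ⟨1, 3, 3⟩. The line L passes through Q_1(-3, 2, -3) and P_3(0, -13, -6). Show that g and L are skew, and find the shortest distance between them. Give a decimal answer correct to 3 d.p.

2.940

A direction vector for L is P_3 − Q_1 = (3, -15, -3).
Common perpendicular direction n = (1, 3, 3) × (3, -15, -3) = (36, 12, -24).
With w = (-3, 2, -3) − (0, -2, -6) = (-3, 4, 3), w · n = -132.
Since n ≠ 0 the lines are not parallel, and w · n = -132 ≠ 0 so they do not intersect; hence they are skew.
Distance = |w · n| / |n| = |-132| / √2016 ≈ 2.940.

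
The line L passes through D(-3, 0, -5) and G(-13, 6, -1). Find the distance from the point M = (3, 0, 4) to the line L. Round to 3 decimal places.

10.640

A direction vector for L is G − D = (-10, 6, 4).
Taking (-3, 0, -5) on L with direction v = (-10, 6, 4): w = M − (-3, 0, -5) = (6, 0, 9), and w × v = (-54, -114, 36).
Distance = |w × v| / |v| = √17208 / √152 ≈ 10.640.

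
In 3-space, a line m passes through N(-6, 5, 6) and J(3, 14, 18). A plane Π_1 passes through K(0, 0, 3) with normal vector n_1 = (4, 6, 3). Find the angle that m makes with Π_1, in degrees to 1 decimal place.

67.3

A direction vector for m is J − N = (9, 9, 12).
Π_1: n_1·r = n_1·K gives 4x + 6y + 3z = 9.
sin θ = |n·v| / (|n||v|) = |126| / (√61 · √306) = 0.92224.
θ ≈ 67.3°.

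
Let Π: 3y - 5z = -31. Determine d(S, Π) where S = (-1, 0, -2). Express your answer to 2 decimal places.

n·S − d = (0)·(-1) + (3)·(0) + (-5)·(-2) − (-31) = 41; |n| = √34.
Distance = |41| / √34 = 41/√34 ≈ 7.03.

7.03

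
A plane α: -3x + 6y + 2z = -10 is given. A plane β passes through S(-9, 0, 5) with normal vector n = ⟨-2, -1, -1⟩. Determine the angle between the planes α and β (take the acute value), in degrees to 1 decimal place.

83.3

β: n·r = n·S gives -2x - y - z = 13.
cos θ = |n₁·n₂| / (|n₁||n₂|) = |-2| / (√49 · √6).
θ = arccos(0.11664) ≈ 83.3°.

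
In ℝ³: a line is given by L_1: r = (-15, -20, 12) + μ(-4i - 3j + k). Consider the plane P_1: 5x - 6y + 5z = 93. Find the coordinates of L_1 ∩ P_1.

(1, -8, 8)

Substitute r = (-15, -20, 12) + t(-4, -3, 1) into the plane: 105 + 3t = 93, so t = -4.
Intersection: (-15, -20, 12) + (-4)·(-4, -3, 1) = (1, -8, 8).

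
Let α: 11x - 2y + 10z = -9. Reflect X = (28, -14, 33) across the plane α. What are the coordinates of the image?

λ = (n·X − d)/|n|² = (666 − (-9))/225 = 3.
Reflection = X − 2λn = (28, -14, 33) − 6·(11, -2, 10) = (-38, -2, -27).

(-38, -2, -27)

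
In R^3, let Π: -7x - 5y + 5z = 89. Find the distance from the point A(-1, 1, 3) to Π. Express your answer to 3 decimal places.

7.236

n·A − d = (-7)·(-1) + (-5)·(1) + (5)·(3) − 89 = -72; |n| = √99.
Distance = |-72| / √99 = 72/√99 ≈ 7.236.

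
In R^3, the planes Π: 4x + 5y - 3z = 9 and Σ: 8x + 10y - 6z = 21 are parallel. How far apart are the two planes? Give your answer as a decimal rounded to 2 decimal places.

Rescale Σ by 1/2: 4x + 5y - 3z = 21/2. Then distance = |9 − (21/2)| / √50 ≈ 0.21.

0.21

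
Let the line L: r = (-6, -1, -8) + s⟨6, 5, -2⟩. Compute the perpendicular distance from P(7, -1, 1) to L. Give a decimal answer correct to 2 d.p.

13.95

Taking (-6, -1, -8) on L with direction v = (6, 5, -2): w = P − (-6, -1, -8) = (13, 0, 9), and w × v = (-45, 80, 65).
Distance = |w × v| / |v| = √12650 / √65 ≈ 13.95.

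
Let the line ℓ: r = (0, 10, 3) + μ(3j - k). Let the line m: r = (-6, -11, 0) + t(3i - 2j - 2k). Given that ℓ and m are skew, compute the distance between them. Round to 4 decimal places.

Common perpendicular direction n = (0, 3, -1) × (3, -2, -2) = (-8, -3, -9).
With w = (-6, -11, 0) − (0, 10, 3) = (-6, -21, -3), w · n = 138.
Distance = |w · n| / |n| = |138| / √154 ≈ 11.1204.

11.1204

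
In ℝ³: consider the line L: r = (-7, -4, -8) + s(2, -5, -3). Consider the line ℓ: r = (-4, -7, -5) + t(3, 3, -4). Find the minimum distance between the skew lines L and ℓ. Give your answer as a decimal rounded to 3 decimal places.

4.271

Common perpendicular direction n = (2, -5, -3) × (3, 3, -4) = (29, -1, 21).
With w = (-4, -7, -5) − (-7, -4, -8) = (3, -3, 3), w · n = 153.
Distance = |w · n| / |n| = |153| / √1283 ≈ 4.271.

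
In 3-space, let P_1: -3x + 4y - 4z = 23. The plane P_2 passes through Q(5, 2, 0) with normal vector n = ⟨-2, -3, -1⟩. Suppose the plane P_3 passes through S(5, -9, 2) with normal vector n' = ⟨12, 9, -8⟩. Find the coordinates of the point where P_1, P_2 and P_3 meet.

(-5, 7, 5)

P_2: n·r = n·Q gives -2x - 3y - z = -16.
P_3: n'·r = n'·S gives 12x + 9y - 8z = -37.
Solving the 3×3 linear system -3x + 4y - 4z = 23, -2x - 3y - z = -16, 12x + 9y - 8z = -37 (e.g. by elimination or Cramer's rule, determinant = -283) gives (-5, 7, 5).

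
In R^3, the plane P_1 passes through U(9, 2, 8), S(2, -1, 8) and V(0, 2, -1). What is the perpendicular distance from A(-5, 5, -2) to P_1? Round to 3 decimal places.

US = (-7, -3, 0), UV = (-9, 0, -9); a normal to P_1 is US × UV = (27, -63, -27).
Using U: P_1 has equation 27x - 63y - 27z = -99.
n·A − d = (27)·(-5) + (-63)·(5) + (-27)·(-2) − (-99) = -297; |n| = √5427.
Distance = |-297| / √5427 = 297/√5427 ≈ 4.032.

4.032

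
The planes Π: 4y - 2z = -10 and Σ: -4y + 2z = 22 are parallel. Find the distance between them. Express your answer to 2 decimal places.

Rescale Σ by 1/(-1): 4y - 2z = -22. Then distance = |-10 − (-22)| / √20 ≈ 2.68.

2.68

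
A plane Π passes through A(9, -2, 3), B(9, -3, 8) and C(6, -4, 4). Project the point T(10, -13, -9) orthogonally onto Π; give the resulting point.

AB = (0, -1, 5), AC = (-3, -2, 1); a normal to Π is AB × AC = (9, -15, -3).
Using A: Π has equation 9x - 15y - 3z = 102.
Foot = T − λn with λ = (n·T − d)/|n|² = (312 − 102)/315 = 2/3.
Foot = (10, -13, -9) − (2/3)·(9, -15, -3) = (4, -3, -7).

(4, -3, -7)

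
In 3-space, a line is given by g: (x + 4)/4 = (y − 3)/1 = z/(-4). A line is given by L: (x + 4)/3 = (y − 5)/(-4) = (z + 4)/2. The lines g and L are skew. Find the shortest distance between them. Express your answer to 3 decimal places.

g has direction (4, 1, -4) through (-4, 3, 0).
L has direction (3, -4, 2) through (-4, 5, -4).
Common perpendicular direction n = (4, 1, -4) × (3, -4, 2) = (-14, -20, -19).
With w = (-4, 5, -4) − (-4, 3, 0) = (0, 2, -4), w · n = 36.
Distance = |w · n| / |n| = |36| / √957 ≈ 1.164.

1.164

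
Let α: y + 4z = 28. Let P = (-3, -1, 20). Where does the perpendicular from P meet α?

Foot = P − λn with λ = (n·P − d)/|n|² = (79 − 28)/17 = 3.
Foot = (-3, -1, 20) − 3·(0, 1, 4) = (-3, -4, 8).

(-3, -4, 8)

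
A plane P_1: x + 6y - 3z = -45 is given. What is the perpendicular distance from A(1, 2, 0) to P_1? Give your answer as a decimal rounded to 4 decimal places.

8.5516

n·A − d = (1)·(1) + (6)·(2) + (-3)·(0) − (-45) = 58; |n| = √46.
Distance = |58| / √46 = 58/√46 ≈ 8.5516.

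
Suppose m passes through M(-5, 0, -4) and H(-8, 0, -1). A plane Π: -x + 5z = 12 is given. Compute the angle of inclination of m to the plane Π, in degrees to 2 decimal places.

56.31

A direction vector for m is H − M = (-3, 0, 3).
sin θ = |n·v| / (|n||v|) = |18| / (√26 · √18) = 0.83205.
θ ≈ 56.31°.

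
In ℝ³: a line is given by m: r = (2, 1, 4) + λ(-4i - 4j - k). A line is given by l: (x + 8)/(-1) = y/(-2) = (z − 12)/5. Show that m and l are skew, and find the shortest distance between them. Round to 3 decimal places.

7.530

l has direction (-1, -2, 5) through (-8, 0, 12).
Common perpendicular direction n = (-4, -4, -1) × (-1, -2, 5) = (-22, 21, 4).
With w = (-8, 0, 12) − (2, 1, 4) = (-10, -1, 8), w · n = 231.
Since n ≠ 0 the lines are not parallel, and w · n = 231 ≠ 0 so they do not intersect; hence they are skew.
Distance = |w · n| / |n| = |231| / √941 ≈ 7.530.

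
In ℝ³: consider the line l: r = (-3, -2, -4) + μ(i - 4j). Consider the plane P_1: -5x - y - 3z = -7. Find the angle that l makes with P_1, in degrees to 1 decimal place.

sin θ = |n·v| / (|n||v|) = |-1| / (√35 · √17) = 0.04100.
θ ≈ 2.3°.

2.3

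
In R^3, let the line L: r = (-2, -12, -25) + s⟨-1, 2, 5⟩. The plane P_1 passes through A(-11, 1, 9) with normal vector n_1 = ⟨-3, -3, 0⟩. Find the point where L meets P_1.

(-6, -4, -5)

P_1: n_1·r = n_1·A gives -3x - 3y = 30.
Substitute r = (-2, -12, -25) + t(-1, 2, 5) into the plane: 42 + (-3)t = 30, so t = 4.
Intersection: (-2, -12, -25) + 4·(-1, 2, 5) = (-6, -4, -5).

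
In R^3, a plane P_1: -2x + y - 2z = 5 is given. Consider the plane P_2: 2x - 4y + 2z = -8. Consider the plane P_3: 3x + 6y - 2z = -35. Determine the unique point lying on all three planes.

(-9, 1, 7)

Solving the 3×3 linear system -2x + y - 2z = 5, 2x - 4y + 2z = -8, 3x + 6y - 2z = -35 (e.g. by elimination or Cramer's rule, determinant = -30) gives (-9, 1, 7).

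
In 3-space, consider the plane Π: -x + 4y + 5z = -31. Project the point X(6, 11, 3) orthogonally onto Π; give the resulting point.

Foot = X − λn with λ = (n·X − d)/|n|² = (53 − (-31))/42 = 2.
Foot = (6, 11, 3) − 2·(-1, 4, 5) = (8, 3, -7).

(8, 3, -7)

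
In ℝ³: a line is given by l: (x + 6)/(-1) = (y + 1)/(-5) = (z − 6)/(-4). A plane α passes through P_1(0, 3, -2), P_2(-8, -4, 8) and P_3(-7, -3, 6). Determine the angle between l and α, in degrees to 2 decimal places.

l has direction (-1, -5, -4) through (-6, -1, 6).
P_1P_2 = (-8, -7, 10), P_1P_3 = (-7, -6, 8); a normal to α is P_1P_2 × P_1P_3 = (4, -6, -1).
Using P_1: α has equation 4x - 6y - z = -16.
sin θ = |n·v| / (|n||v|) = |30| / (√53 · √42) = 0.63586.
θ ≈ 39.48°.

39.48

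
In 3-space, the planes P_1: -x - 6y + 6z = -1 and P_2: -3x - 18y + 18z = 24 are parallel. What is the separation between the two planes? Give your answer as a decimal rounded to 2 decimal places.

Rescale P_2 by 1/3: -x - 6y + 6z = 8. Then distance = |-1 − 8| / √73 ≈ 1.05.

1.05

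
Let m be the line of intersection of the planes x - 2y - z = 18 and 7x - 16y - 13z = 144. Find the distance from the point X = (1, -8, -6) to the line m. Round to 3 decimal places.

5.692

Direction of m: (1, -2, -1) × (7, -16, -13) = (10, 6, -2).
A point on m: solving the two plane equations with x = 5 gives (5, -6, -1).
Taking (5, -6, -1) on m with direction v = (10, 6, -2): w = X − (5, -6, -1) = (-4, -2, -5), and w × v = (34, -58, -4).
Distance = |w × v| / |v| = √4536 / √140 ≈ 5.692.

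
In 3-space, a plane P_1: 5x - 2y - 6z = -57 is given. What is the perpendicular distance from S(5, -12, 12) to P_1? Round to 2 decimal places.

n·S − d = (5)·(5) + (-2)·(-12) + (-6)·(12) − (-57) = 34; |n| = √65.
Distance = |34| / √65 = 34/√65 ≈ 4.22.

4.22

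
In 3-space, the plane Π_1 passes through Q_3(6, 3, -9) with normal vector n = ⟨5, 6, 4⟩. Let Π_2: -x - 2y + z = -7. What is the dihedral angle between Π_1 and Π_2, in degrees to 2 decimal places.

52.78

Π_1: n·r = n·Q_3 gives 5x + 6y + 4z = 12.
cos θ = |n₁·n₂| / (|n₁||n₂|) = |-13| / (√77 · √6).
θ = arccos(0.60481) ≈ 52.78°.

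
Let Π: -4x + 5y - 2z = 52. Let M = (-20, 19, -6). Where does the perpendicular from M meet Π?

Foot = M − λn with λ = (n·M − d)/|n|² = (187 − 52)/45 = 3.
Foot = (-20, 19, -6) − 3·(-4, 5, -2) = (-8, 4, 0).

(-8, 4, 0)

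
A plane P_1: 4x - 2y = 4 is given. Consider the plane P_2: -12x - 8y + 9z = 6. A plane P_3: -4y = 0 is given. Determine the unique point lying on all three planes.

Solving the 3×3 linear system 4x - 2y = 4, -12x - 8y + 9z = 6, -4y = 0 (e.g. by elimination or Cramer's rule, determinant = 144) gives (1, 0, 2).

(1, 0, 2)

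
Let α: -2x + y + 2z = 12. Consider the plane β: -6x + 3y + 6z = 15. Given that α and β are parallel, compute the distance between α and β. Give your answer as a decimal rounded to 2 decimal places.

2.33

Rescale β by 1/3: -2x + y + 2z = 5. Then distance = |12 − 5| / √9 ≈ 2.33.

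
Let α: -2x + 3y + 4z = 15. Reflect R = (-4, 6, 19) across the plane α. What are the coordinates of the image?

(8, -12, -5)

λ = (n·R − d)/|n|² = (102 − 15)/29 = 3.
Reflection = R − 2λn = (-4, 6, 19) − 6·(-2, 3, 4) = (8, -12, -5).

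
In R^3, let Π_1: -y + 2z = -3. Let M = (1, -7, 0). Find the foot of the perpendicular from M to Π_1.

(1, -5, -4)

Foot = M − λn with λ = (n·M − d)/|n|² = (7 − (-3))/5 = 2.
Foot = (1, -7, 0) − 2·(0, -1, 2) = (1, -5, -4).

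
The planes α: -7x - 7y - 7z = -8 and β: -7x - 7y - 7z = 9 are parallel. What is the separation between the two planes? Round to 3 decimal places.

Same normal n = (-7, -7, -7) with |n| = √147; distance = |-8 − 9| / |n| = 17/√147 ≈ 1.402.

1.402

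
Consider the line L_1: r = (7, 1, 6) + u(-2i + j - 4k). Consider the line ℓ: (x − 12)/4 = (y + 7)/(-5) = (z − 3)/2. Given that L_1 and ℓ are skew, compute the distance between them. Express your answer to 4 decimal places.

ℓ has direction (4, -5, 2) through (12, -7, 3).
Common perpendicular direction n = (-2, 1, -4) × (4, -5, 2) = (-18, -12, 6).
With w = (12, -7, 3) − (7, 1, 6) = (5, -8, -3), w · n = -12.
Distance = |w · n| / |n| = |-12| / √504 ≈ 0.5345.

0.5345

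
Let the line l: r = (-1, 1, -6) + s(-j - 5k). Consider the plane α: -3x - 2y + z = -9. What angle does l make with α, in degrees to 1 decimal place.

9.0

sin θ = |n·v| / (|n||v|) = |-3| / (√14 · √26) = 0.15724.
θ ≈ 9.0°.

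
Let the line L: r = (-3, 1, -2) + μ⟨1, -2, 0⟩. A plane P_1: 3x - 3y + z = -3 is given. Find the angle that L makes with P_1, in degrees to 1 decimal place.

67.4

sin θ = |n·v| / (|n||v|) = |9| / (√19 · √5) = 0.92338.
θ ≈ 67.4°.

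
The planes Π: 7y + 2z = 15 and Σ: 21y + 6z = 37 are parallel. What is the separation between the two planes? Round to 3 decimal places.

0.366

Rescale Σ by 1/3: 7y + 2z = 37/3. Then distance = |15 − (37/3)| / √53 ≈ 0.366.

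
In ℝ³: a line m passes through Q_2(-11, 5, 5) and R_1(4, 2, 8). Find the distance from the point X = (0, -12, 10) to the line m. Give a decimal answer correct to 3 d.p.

14.677

A direction vector for m is R_1 − Q_2 = (15, -3, 3).
Taking (-11, 5, 5) on m with direction v = (15, -3, 3): w = X − (-11, 5, 5) = (11, -17, 5), and w × v = (-36, 42, 222).
Distance = |w × v| / |v| = √52344 / √243 ≈ 14.677.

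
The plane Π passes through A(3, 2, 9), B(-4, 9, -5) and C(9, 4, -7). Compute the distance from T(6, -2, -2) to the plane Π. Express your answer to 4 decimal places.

AB = (-7, 7, -14), AC = (6, 2, -16); a normal to Π is AB × AC = (-84, -196, -56).
Using A: Π has equation -84x - 196y - 56z = -1148.
n·T − d = (-84)·(6) + (-196)·(-2) + (-56)·(-2) − (-1148) = 1148; |n| = √48608.
Distance = |1148| / √48608 = 1148/√48608 ≈ 5.2070.

5.2070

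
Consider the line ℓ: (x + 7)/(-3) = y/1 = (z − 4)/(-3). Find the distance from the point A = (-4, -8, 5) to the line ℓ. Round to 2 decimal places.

ℓ has direction (-3, 1, -3) through (-7, 0, 4).
Taking (-7, 0, 4) on ℓ with direction v = (-3, 1, -3): w = A − (-7, 0, 4) = (3, -8, 1), and w × v = (23, 6, -21).
Distance = |w × v| / |v| = √1006 / √19 ≈ 7.28.

7.28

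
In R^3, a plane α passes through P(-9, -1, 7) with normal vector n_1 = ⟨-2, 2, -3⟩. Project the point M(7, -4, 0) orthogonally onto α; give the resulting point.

(5, -2, -3)

α: n_1·r = n_1·P gives -2x + 2y - 3z = -5.
Foot = M − λn with λ = (n·M − d)/|n|² = (-22 − (-5))/17 = -1.
Foot = (7, -4, 0) − (-1)·(-2, 2, -3) = (5, -2, -3).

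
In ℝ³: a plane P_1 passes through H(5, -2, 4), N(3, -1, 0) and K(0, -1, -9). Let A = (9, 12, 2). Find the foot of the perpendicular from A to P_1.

HN = (-2, 1, -4), HK = (-5, 1, -13); a normal to P_1 is HN × HK = (-9, -6, 3).
Using H: P_1 has equation -9x - 6y + 3z = -21.
Foot = A − λn with λ = (n·A − d)/|n|² = (-147 − (-21))/126 = -1.
Foot = (9, 12, 2) − (-1)·(-9, -6, 3) = (0, 6, 5).

(0, 6, 5)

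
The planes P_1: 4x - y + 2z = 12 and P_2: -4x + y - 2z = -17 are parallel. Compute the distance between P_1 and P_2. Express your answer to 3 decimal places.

1.091

Rescale P_2 by 1/(-1): 4x - y + 2z = 17. Then distance = |12 − 17| / √21 ≈ 1.091.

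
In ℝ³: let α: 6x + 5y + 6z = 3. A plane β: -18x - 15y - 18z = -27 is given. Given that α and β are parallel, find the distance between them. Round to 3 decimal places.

Rescale β by 1/(-3): 6x + 5y + 6z = 9. Then distance = |3 − 9| / √97 ≈ 0.609.

0.609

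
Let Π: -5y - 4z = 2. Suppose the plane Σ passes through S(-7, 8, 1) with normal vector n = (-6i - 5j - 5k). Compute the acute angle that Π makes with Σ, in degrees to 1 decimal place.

40.7

Σ: n·r = n·S gives -6x - 5y - 5z = -3.
cos θ = |n₁·n₂| / (|n₁||n₂|) = |45| / (√41 · √86).
θ = arccos(0.75783) ≈ 40.7°.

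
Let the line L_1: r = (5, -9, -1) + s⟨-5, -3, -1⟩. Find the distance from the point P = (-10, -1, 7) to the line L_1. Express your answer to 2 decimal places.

Taking (5, -9, -1) on L_1 with direction v = (-5, -3, -1): w = P − (5, -9, -1) = (-15, 8, 8), and w × v = (16, -55, 85).
Distance = |w × v| / |v| = √10506 / √35 ≈ 17.33.

17.33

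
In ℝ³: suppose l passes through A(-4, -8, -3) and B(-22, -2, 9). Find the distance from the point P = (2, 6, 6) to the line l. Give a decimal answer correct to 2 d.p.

A direction vector for l is B − A = (-18, 6, 12).
Taking (-4, -8, -3) on l with direction v = (-18, 6, 12): w = P − (-4, -8, -3) = (6, 14, 9), and w × v = (114, -234, 288).
Distance = |w × v| / |v| = √150696 / √504 ≈ 17.29.

17.29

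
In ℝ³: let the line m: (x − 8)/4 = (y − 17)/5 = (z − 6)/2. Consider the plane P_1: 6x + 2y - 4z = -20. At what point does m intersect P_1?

m has direction (4, 5, 2) through (8, 17, 6).
Substitute r = (8, 17, 6) + t(4, 5, 2) into the plane: 58 + 26t = -20, so t = -3.
Intersection: (8, 17, 6) + (-3)·(4, 5, 2) = (-4, 2, 0).

(-4, 2, 0)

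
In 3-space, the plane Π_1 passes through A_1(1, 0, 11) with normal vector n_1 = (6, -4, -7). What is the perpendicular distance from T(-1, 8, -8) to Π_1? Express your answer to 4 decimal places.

8.8558

Π_1: n_1·r = n_1·A_1 gives 6x - 4y - 7z = -71.
n·T − d = (6)·(-1) + (-4)·(8) + (-7)·(-8) − (-71) = 89; |n| = √101.
Distance = |89| / √101 = 89/√101 ≈ 8.8558.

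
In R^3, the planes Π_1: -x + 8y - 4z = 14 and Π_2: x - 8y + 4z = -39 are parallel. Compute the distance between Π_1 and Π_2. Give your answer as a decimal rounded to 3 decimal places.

2.778

Rescale Π_2 by 1/(-1): -x + 8y - 4z = 39. Then distance = |14 − 39| / √81 ≈ 2.778.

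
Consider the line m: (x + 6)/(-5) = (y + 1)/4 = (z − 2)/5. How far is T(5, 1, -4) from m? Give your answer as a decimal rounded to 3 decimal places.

8.436

m has direction (-5, 4, 5) through (-6, -1, 2).
Taking (-6, -1, 2) on m with direction v = (-5, 4, 5): w = T − (-6, -1, 2) = (11, 2, -6), and w × v = (34, -25, 54).
Distance = |w × v| / |v| = √4697 / √66 ≈ 8.436.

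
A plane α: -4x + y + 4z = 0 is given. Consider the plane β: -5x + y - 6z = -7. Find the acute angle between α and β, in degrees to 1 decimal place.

86.2

cos θ = |n₁·n₂| / (|n₁||n₂|) = |-3| / (√33 · √62).
θ = arccos(0.06632) ≈ 86.2°.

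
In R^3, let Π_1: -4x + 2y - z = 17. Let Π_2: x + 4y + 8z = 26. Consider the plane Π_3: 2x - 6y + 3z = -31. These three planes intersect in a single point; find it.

Solving the 3×3 linear system -4x + 2y - z = 17, x + 4y + 8z = 26, 2x - 6y + 3z = -31 (e.g. by elimination or Cramer's rule, determinant = -200) gives (-2, 5, 1).

(-2, 5, 1)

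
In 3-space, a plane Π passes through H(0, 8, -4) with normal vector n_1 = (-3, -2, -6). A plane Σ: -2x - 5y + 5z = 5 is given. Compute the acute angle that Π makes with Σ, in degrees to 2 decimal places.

Π: n_1·r = n_1·H gives -3x - 2y - 6z = 8.
cos θ = |n₁·n₂| / (|n₁||n₂|) = |-14| / (√49 · √54).
θ = arccos(0.27217) ≈ 74.21°.

74.21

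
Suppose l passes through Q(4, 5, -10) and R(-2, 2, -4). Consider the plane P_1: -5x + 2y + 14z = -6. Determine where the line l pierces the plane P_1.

A direction vector for l is R − Q = (-6, -3, 6).
Substitute r = (4, 5, -10) + t(-6, -3, 6) into the plane: -150 + 108t = -6, so t = 4/3.
Intersection: (4, 5, -10) + (4/3)·(-6, -3, 6) = (-4, 1, -2).

(-4, 1, -2)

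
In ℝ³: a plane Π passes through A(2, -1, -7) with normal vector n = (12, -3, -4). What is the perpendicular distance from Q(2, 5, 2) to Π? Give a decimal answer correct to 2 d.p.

4.15

Π: n·r = n·A gives 12x - 3y - 4z = 55.
n·Q − d = (12)·(2) + (-3)·(5) + (-4)·(2) − 55 = -54; |n| = √169.
Distance = |-54| / √169 = 54/√169 ≈ 4.15.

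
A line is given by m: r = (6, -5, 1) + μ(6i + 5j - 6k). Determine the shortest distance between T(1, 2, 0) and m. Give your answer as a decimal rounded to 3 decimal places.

Taking (6, -5, 1) on m with direction v = (6, 5, -6): w = T − (6, -5, 1) = (-5, 7, -1), and w × v = (-37, -36, -67).
Distance = |w × v| / |v| = √7154 / √97 ≈ 8.588.

8.588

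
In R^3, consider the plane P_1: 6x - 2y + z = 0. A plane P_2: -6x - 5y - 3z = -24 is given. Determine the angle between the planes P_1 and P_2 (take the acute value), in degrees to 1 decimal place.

cos θ = |n₁·n₂| / (|n₁||n₂|) = |-29| / (√41 · √70).
θ = arccos(0.54132) ≈ 57.2°.

57.2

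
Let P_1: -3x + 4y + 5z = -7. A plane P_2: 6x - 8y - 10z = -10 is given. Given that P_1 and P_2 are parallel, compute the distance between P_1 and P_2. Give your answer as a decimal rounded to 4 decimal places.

Rescale P_2 by 1/(-2): -3x + 4y + 5z = 5. Then distance = |-7 − 5| / √50 ≈ 1.6971.

1.6971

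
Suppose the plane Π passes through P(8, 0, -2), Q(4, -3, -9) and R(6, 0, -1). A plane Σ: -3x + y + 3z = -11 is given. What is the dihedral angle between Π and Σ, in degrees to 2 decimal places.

83.83

PQ = (-4, -3, -7), PR = (-2, 0, 1); a normal to Π is PQ × PR = (-3, 18, -6).
Using P: Π has equation -3x + 18y - 6z = -12.
cos θ = |n₁·n₂| / (|n₁||n₂|) = |9| / (√369 · √19).
θ = arccos(0.10749) ≈ 83.83°.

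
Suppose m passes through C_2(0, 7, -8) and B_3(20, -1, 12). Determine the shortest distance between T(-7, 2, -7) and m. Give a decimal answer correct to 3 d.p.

A direction vector for m is B_3 − C_2 = (20, -8, 20).
Taking (0, 7, -8) on m with direction v = (20, -8, 20): w = T − (0, 7, -8) = (-7, -5, 1), and w × v = (-92, 160, 156).
Distance = |w × v| / |v| = √58400 / √864 ≈ 8.221.

8.221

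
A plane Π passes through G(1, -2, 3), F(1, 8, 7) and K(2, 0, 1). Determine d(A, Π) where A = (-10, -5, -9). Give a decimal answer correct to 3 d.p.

GF = (0, 10, 4), GK = (1, 2, -2); a normal to Π is GF × GK = (-28, 4, -10).
Using G: Π has equation -28x + 4y - 10z = -66.
n·A − d = (-28)·(-10) + (4)·(-5) + (-10)·(-9) − (-66) = 416; |n| = √900.
Distance = |416| / √900 = 416/√900 ≈ 13.867.

13.867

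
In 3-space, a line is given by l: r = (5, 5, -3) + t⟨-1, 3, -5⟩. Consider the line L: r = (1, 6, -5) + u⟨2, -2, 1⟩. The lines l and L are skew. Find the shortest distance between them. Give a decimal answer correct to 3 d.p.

2.235

Common perpendicular direction n = (-1, 3, -5) × (2, -2, 1) = (-7, -9, -4).
With w = (1, 6, -5) − (5, 5, -3) = (-4, 1, -2), w · n = 27.
Distance = |w · n| / |n| = |27| / √146 ≈ 2.235.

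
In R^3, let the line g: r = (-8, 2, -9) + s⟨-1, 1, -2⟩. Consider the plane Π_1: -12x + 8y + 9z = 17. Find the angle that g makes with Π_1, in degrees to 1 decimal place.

sin θ = |n·v| / (|n||v|) = |2| / (√289 · √6) = 0.04803.
θ ≈ 2.8°.

2.8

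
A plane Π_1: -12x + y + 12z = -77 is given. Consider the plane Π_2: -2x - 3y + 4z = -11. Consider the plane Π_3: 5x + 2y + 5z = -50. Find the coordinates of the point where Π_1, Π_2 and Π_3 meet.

(-1, -5, -7)

Solving the 3×3 linear system -12x + y + 12z = -77, -2x - 3y + 4z = -11, 5x + 2y + 5z = -50 (e.g. by elimination or Cramer's rule, determinant = 438) gives (-1, -5, -7).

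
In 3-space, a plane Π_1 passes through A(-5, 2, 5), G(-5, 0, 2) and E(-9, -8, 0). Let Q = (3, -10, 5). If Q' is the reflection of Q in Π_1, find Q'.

AG = (0, -2, -3), AE = (-4, -10, -5); a normal to Π_1 is AG × AE = (-20, 12, -8).
Using A: Π_1 has equation -20x + 12y - 8z = 84.
λ = (n·Q − d)/|n|² = (-220 − 84)/608 = -1/2.
Reflection = Q − 2λn = (3, -10, 5) − (-1)·(-20, 12, -8) = (-17, 2, -3).

(-17, 2, -3)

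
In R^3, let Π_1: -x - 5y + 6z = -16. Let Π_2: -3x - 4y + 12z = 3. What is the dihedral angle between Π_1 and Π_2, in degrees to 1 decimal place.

cos θ = |n₁·n₂| / (|n₁||n₂|) = |95| / (√62 · √169).
θ = arccos(0.92808) ≈ 21.9°.

21.9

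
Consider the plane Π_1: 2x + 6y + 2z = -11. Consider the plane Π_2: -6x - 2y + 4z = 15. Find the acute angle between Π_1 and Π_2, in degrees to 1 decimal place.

71.2

cos θ = |n₁·n₂| / (|n₁||n₂|) = |-16| / (√44 · √56).
θ = arccos(0.32233) ≈ 71.2°.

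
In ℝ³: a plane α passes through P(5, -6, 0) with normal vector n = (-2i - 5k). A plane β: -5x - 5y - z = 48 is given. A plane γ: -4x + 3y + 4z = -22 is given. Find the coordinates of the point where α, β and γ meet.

α: n·r = n·P gives -2x - 5z = -10.
Solving the 3×3 linear system -2x - 5z = -10, -5x - 5y - z = 48, -4x + 3y + 4z = -22 (e.g. by elimination or Cramer's rule, determinant = 209) gives (0, -10, 2).

(0, -10, 2)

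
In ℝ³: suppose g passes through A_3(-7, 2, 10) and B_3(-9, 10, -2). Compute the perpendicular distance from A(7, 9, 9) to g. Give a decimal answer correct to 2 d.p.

15.44

A direction vector for g is B_3 − A_3 = (-2, 8, -12).
Taking (-7, 2, 10) on g with direction v = (-2, 8, -12): w = A − (-7, 2, 10) = (14, 7, -1), and w × v = (-76, 170, 126).
Distance = |w × v| / |v| = √50552 / √212 ≈ 15.44.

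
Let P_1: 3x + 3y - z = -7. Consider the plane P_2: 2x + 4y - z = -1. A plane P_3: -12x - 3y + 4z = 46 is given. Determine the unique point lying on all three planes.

(-4, 2, 1)

Solving the 3×3 linear system 3x + 3y - z = -7, 2x + 4y - z = -1, -12x - 3y + 4z = 46 (e.g. by elimination or Cramer's rule, determinant = 9) gives (-4, 2, 1).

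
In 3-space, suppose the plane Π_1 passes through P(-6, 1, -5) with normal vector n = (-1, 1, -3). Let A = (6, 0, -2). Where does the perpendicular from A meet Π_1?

Π_1: n·r = n·P gives -x + y - 3z = 22.
Foot = A − λn with λ = (n·A − d)/|n|² = (0 − 22)/11 = -2.
Foot = (6, 0, -2) − (-2)·(-1, 1, -3) = (4, 2, -8).

(4, 2, -8)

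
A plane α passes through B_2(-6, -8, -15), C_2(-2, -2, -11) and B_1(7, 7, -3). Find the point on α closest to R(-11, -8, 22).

B_2C_2 = (4, 6, 4), B_2B_1 = (13, 15, 12); a normal to α is B_2C_2 × B_2B_1 = (12, 4, -18).
Using B_2: α has equation 12x + 4y - 18z = 166.
Foot = R − λn with λ = (n·R − d)/|n|² = (-560 − 166)/484 = -3/2.
Foot = (-11, -8, 22) − (-3/2)·(12, 4, -18) = (7, -2, -5).

(7, -2, -5)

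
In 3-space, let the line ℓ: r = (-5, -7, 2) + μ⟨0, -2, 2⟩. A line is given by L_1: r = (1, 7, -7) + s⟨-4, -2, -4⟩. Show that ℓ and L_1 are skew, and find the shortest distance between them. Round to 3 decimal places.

Common perpendicular direction n = (0, -2, 2) × (-4, -2, -4) = (12, -8, -8).
With w = (1, 7, -7) − (-5, -7, 2) = (6, 14, -9), w · n = 32.
Since n ≠ 0 the lines are not parallel, and w · n = 32 ≠ 0 so they do not intersect; hence they are skew.
Distance = |w · n| / |n| = |32| / √272 ≈ 1.940.

1.940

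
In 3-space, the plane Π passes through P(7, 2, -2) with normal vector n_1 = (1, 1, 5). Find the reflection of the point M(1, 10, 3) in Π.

(-1, 8, -7)

Π: n_1·r = n_1·P gives x + y + 5z = -1.
λ = (n·M − d)/|n|² = (26 − (-1))/27 = 1.
Reflection = M − 2λn = (1, 10, 3) − 2·(1, 1, 5) = (-1, 8, -7).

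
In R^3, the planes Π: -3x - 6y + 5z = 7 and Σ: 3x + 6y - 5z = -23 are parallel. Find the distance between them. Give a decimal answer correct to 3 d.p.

1.912

Rescale Σ by 1/(-1): -3x - 6y + 5z = 23. Then distance = |7 − 23| / √70 ≈ 1.912.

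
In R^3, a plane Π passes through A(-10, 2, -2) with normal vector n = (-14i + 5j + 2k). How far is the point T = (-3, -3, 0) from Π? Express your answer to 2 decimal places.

Π: n·r = n·A gives -14x + 5y + 2z = 146.
n·T − d = (-14)·(-3) + (5)·(-3) + (2)·(0) − 146 = -119; |n| = √225.
Distance = |-119| / √225 = 119/√225 ≈ 7.93.

7.93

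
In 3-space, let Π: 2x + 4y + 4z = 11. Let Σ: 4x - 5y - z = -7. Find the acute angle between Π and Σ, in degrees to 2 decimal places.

65.70

cos θ = |n₁·n₂| / (|n₁||n₂|) = |-16| / (√36 · √42).
θ = arccos(0.41148) ≈ 65.70°.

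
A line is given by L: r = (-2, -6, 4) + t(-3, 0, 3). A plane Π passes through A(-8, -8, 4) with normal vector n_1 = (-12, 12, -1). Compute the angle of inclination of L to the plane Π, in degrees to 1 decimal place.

Π: n_1·r = n_1·A gives -12x + 12y - z = -4.
sin θ = |n·v| / (|n||v|) = |33| / (√289 · √18) = 0.45754.
θ ≈ 27.2°.

27.2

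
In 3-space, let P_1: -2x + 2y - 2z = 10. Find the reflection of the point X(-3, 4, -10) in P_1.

(5, -4, -2)

λ = (n·X − d)/|n|² = (34 − 10)/12 = 2.
Reflection = X − 2λn = (-3, 4, -10) − 4·(-2, 2, -2) = (5, -4, -2).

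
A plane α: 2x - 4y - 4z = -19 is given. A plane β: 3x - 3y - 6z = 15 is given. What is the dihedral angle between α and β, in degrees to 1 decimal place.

17.7

cos θ = |n₁·n₂| / (|n₁||n₂|) = |42| / (√36 · √54).
θ = arccos(0.95258) ≈ 17.7°.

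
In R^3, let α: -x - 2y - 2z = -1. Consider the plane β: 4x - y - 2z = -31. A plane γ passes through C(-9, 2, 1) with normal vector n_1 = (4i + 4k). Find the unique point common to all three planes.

(-7, 5, -1)

γ: n_1·r = n_1·C gives 4x + 4z = -32.
Solving the 3×3 linear system -x - 2y - 2z = -1, 4x - y - 2z = -31, 4x + 4z = -32 (e.g. by elimination or Cramer's rule, determinant = 44) gives (-7, 5, -1).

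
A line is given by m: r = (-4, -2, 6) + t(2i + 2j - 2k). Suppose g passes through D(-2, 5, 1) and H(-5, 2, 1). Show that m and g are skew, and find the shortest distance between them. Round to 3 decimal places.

A direction vector for g is H − D = (-3, -3, 0).
Common perpendicular direction n = (2, 2, -2) × (-3, -3, 0) = (-6, 6, 0).
With w = (-2, 5, 1) − (-4, -2, 6) = (2, 7, -5), w · n = 30.
Since n ≠ 0 the lines are not parallel, and w · n = 30 ≠ 0 so they do not intersect; hence they are skew.
Distance = |w · n| / |n| = |30| / √72 ≈ 3.536.

3.536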